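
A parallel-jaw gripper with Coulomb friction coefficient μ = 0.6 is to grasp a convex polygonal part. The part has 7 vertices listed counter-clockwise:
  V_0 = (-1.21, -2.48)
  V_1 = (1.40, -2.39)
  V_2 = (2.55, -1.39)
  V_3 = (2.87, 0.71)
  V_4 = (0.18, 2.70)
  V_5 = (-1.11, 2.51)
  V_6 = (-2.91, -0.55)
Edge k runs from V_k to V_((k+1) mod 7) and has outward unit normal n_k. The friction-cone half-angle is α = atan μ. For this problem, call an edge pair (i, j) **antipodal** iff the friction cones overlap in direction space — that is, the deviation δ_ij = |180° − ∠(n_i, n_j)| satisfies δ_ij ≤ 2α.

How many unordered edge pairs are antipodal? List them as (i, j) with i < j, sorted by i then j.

count = 9; pairs: (0,3), (0,4), (0,5), (1,4), (1,5), (2,5), (2,6), (3,6), (4,6)

α = atan 0.6 = 30.96°;  2α = 61.93°
n_0 = (+0.0345, -0.9994)
n_1 = (+0.6562, -0.7546)
n_2 = (+0.9886, -0.1506)
n_3 = (+0.5947, +0.8039)
n_4 = (-0.1457, +0.9893)
n_5 = (-0.8619, +0.5070)
n_6 = (-0.7504, -0.6610)
  (0,1): δ = 140.97°  ·
  (0,2): δ = 100.64°  ·
  (0,3): δ = 38.47°  ✓
  (0,4): δ = 6.40°  ✓
  (0,5): δ = 57.56°  ✓
  (0,6): δ = 129.40°  ·
  (1,2): δ = 139.67°  ·
  (1,3): δ = 77.50°  ·
  (1,4): δ = 32.63°  ✓
  (1,5): δ = 18.53°  ✓
  (1,6): δ = 90.37°  ·
  (2,3): δ = 117.83°  ·
  (2,4): δ = 72.96°  ·
  (2,5): δ = 21.80°  ✓
  (2,6): δ = 50.04°  ✓
  (3,4): δ = 135.13°  ·
  (3,5): δ = 83.97°  ·
  (3,6): δ = 12.13°  ✓
  (4,5): δ = 128.84°  ·
  (4,6): δ = 57.00°  ✓
  (5,6): δ = 108.16°  ·
antipodal pairs: 9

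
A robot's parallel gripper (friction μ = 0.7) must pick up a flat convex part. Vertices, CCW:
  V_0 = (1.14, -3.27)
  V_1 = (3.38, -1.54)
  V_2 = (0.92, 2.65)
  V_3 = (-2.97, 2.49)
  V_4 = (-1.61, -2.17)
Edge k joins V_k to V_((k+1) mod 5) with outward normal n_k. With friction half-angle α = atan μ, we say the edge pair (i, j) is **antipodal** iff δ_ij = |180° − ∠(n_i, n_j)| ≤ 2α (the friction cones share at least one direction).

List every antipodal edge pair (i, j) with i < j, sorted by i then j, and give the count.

count = 5; pairs: (0,2), (0,3), (1,3), (1,4), (2,4)

α = atan 0.7 = 34.99°;  2α = 69.98°
n_0 = (+0.6112, -0.7914)
n_1 = (+0.8624, +0.5063)
n_2 = (-0.0411, +0.9992)
n_3 = (-0.9600, -0.2802)
n_4 = (-0.3714, -0.9285)
  (0,1): δ = 97.26°  ·
  (0,2): δ = 35.32°  ✓
  (0,3): δ = 68.59°  ✓
  (0,4): δ = 120.52°  ·
  (1,2): δ = 118.06°  ·
  (1,3): δ = 14.15°  ✓
  (1,4): δ = 37.78°  ✓
  (2,3): δ = 76.09°  ·
  (2,4): δ = 24.16°  ✓
  (3,4): δ = 128.07°  ·
antipodal pairs: 5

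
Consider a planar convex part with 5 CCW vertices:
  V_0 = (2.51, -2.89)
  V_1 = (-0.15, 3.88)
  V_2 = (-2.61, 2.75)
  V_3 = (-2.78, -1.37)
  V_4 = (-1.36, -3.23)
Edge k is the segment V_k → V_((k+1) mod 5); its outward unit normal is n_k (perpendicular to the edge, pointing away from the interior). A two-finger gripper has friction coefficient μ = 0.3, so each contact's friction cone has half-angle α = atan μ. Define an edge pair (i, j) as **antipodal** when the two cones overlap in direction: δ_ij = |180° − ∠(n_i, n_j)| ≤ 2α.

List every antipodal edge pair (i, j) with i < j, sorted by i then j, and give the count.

count = 3; pairs: (0,2), (0,3), (1,4)

α = atan 0.3 = 16.70°;  2α = 33.40°
n_0 = (+0.9307, +0.3657)
n_1 = (-0.4174, +0.9087)
n_2 = (-0.9991, +0.0412)
n_3 = (-0.7948, -0.6068)
n_4 = (+0.0875, -0.9962)
  (0,1): δ = 86.78°  ·
  (0,2): δ = 23.81°  ✓
  (0,3): δ = 15.91°  ✓
  (0,4): δ = 73.57°  ·
  (1,2): δ = 117.03°  ·
  (1,3): δ = 77.31°  ·
  (1,4): δ = 19.65°  ✓
  (2,3): δ = 140.28°  ·
  (2,4): δ = 82.62°  ·
  (3,4): δ = 122.34°  ·
antipodal pairs: 3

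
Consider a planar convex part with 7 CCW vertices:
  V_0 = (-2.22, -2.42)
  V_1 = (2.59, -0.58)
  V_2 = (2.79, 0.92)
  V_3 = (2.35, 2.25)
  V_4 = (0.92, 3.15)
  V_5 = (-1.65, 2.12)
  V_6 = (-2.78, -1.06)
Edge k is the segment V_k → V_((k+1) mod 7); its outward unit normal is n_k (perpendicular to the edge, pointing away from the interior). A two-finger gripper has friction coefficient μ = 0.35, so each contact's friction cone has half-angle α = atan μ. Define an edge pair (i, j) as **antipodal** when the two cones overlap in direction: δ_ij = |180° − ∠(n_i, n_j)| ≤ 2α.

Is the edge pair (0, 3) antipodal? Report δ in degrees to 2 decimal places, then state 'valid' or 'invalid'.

α = atan 0.35 = 19.29°;  2α = 38.58°
edge 0: e_0 = (+4.81, +1.84);  n_0 = (+0.3573, -0.9340)
edge 3: e_3 = (-1.43, +0.90);  n_3 = (+0.5327, +0.8463)
∠(n_0, n_3) = 126.88°
δ = |180° − 126.88°| = 53.12°
53.12° > 2α = 38.58°  →  invalid

δ = 53.12°, invalid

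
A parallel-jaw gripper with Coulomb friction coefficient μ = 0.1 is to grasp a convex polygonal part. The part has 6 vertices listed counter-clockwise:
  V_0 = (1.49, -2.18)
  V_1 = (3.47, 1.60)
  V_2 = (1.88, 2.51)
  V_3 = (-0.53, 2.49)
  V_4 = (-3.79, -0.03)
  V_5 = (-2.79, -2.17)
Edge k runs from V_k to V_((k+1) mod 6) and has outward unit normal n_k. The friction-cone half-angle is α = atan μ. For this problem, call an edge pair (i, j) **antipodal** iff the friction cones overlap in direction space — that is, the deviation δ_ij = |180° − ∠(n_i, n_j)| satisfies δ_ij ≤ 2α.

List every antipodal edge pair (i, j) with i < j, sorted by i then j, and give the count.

α = atan 0.1 = 5.71°;  2α = 11.42°
n_0 = (+0.8858, -0.4640)
n_1 = (+0.4967, +0.8679)
n_2 = (-0.0083, +1.0000)
n_3 = (-0.6116, +0.7912)
n_4 = (-0.9060, -0.4233)
n_5 = (-0.0023, -1.0000)
  (0,1): δ = 92.14°  ·
  (0,2): δ = 61.88°  ·
  (0,3): δ = 24.65°  ·
  (0,4): δ = 52.69°  ·
  (0,5): δ = 117.51°  ·
  (1,2): δ = 149.74°  ·
  (1,3): δ = 112.51°  ·
  (1,4): δ = 35.17°  ·
  (1,5): δ = 29.65°  ·
  (2,3): δ = 142.77°  ·
  (2,4): δ = 65.43°  ·
  (2,5): δ = 0.61°  ✓
  (3,4): δ = 102.66°  ·
  (3,5): δ = 37.84°  ·
  (4,5): δ = 115.18°  ·
antipodal pairs: 1

count = 1; pairs: (2,5)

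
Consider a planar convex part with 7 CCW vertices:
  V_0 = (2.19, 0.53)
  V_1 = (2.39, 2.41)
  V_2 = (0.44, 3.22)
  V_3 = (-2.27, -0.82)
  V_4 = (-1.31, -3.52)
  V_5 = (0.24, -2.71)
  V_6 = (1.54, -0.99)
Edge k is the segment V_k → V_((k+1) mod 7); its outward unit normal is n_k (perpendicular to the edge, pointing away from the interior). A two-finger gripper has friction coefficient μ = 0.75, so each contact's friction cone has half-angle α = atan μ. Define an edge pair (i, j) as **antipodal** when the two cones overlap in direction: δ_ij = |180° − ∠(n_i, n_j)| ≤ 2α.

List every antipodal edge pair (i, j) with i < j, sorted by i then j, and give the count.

α = atan 0.75 = 36.87°;  2α = 73.74°
n_0 = (+0.9944, -0.1058)
n_1 = (+0.3836, +0.9235)
n_2 = (-0.8305, +0.5571)
n_3 = (-0.9422, -0.3350)
n_4 = (+0.4632, -0.8863)
n_5 = (+0.7978, -0.6030)
n_6 = (+0.9195, -0.3932)
  (0,1): δ = 106.48°  ·
  (0,2): δ = 27.78°  ✓
  (0,3): δ = 25.65°  ✓
  (0,4): δ = 123.66°  ·
  (0,5): δ = 148.99°  ·
  (0,6): δ = 162.92°  ·
  (1,2): δ = 101.30°  ·
  (1,3): δ = 47.87°  ✓
  (1,4): δ = 50.15°  ✓
  (1,5): δ = 75.47°  ·
  (1,6): δ = 89.40°  ·
  (2,3): δ = 126.57°  ·
  (2,4): δ = 28.56°  ✓
  (2,5): δ = 3.23°  ✓
  (2,6): δ = 10.70°  ✓
  (3,4): δ = 81.98°  ·
  (3,5): δ = 56.66°  ✓
  (3,6): δ = 42.73°  ✓
  (4,5): δ = 154.67°  ·
  (4,6): δ = 140.74°  ·
  (5,6): δ = 166.07°  ·
antipodal pairs: 9

count = 9; pairs: (0,2), (0,3), (1,3), (1,4), (2,4), (2,5), (2,6), (3,5), (3,6)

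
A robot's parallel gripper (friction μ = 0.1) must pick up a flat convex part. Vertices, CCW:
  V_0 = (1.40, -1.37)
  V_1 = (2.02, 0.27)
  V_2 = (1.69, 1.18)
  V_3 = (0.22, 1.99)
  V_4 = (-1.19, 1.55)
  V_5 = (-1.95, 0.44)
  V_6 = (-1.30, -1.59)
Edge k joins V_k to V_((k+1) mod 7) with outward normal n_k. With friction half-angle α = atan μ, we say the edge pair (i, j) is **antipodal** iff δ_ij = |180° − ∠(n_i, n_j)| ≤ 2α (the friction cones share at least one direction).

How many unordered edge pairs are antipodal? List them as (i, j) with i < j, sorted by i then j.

count = 1; pairs: (1,5)

α = atan 0.1 = 5.71°;  2α = 11.42°
n_0 = (+0.9354, -0.3536)
n_1 = (+0.9401, +0.3409)
n_2 = (+0.4826, +0.8758)
n_3 = (-0.2979, +0.9546)
n_4 = (-0.8251, +0.5650)
n_5 = (-0.9524, -0.3049)
n_6 = (+0.0812, -0.9967)
  (0,1): δ = 139.36°  ·
  (0,2): δ = 98.15°  ·
  (0,3): δ = 51.96°  ·
  (0,4): δ = 13.69°  ·
  (0,5): δ = 38.46°  ·
  (0,6): δ = 115.37°  ·
  (1,2): δ = 138.79°  ·
  (1,3): δ = 92.60°  ·
  (1,4): δ = 54.33°  ·
  (1,5): δ = 2.18°  ✓
  (1,6): δ = 74.73°  ·
  (2,3): δ = 133.81°  ·
  (2,4): δ = 95.54°  ·
  (2,5): δ = 43.39°  ·
  (2,6): δ = 33.51°  ·
  (3,4): δ = 141.73°  ·
  (3,5): δ = 89.58°  ·
  (3,6): δ = 12.67°  ·
  (4,5): δ = 127.85°  ·
  (4,6): δ = 50.94°  ·
  (5,6): δ = 103.10°  ·
antipodal pairs: 1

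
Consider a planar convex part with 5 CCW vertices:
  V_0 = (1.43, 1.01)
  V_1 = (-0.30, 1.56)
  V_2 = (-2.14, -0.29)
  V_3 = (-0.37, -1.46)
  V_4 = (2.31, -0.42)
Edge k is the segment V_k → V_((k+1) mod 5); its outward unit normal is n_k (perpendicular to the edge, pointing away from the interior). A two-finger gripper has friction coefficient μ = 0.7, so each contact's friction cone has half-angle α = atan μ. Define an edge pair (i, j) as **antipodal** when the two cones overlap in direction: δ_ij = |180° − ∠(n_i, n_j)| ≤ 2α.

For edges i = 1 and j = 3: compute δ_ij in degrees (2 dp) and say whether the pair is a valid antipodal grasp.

α = atan 0.7 = 34.99°;  2α = 69.98°
edge 1: e_1 = (-1.84, -1.85);  n_1 = (-0.7090, +0.7052)
edge 3: e_3 = (+2.68, +1.04);  n_3 = (+0.3618, -0.9323)
∠(n_1, n_3) = 156.05°
δ = |180° − 156.05°| = 23.95°
23.95° ≤ 2α = 69.98°  →  valid

δ = 23.95°, valid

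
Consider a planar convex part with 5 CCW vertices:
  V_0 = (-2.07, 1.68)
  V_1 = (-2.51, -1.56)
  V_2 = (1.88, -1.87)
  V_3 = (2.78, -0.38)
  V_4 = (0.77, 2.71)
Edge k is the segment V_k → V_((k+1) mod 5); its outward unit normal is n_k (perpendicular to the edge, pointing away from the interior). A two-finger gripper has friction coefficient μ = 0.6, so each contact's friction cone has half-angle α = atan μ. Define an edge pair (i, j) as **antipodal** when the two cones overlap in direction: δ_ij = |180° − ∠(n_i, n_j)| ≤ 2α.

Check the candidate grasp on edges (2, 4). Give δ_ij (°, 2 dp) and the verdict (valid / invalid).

δ = 38.93°, valid

α = atan 0.6 = 30.96°;  2α = 61.93°
edge 2: e_2 = (+0.90, +1.49);  n_2 = (+0.8560, -0.5170)
edge 4: e_4 = (-2.84, -1.03);  n_4 = (-0.3409, +0.9401)
∠(n_2, n_4) = 141.07°
δ = |180° − 141.07°| = 38.93°
38.93° ≤ 2α = 61.93°  →  valid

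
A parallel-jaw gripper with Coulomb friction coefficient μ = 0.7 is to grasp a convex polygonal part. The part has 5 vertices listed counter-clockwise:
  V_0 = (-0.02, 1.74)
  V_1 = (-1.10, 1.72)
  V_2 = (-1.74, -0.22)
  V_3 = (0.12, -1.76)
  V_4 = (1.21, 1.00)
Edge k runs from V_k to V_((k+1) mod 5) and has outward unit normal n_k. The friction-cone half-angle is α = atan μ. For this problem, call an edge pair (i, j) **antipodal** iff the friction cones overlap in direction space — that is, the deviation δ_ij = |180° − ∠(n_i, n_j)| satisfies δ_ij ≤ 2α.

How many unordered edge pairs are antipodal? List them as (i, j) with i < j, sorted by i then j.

count = 4; pairs: (0,2), (0,3), (1,3), (2,4)

α = atan 0.7 = 34.99°;  2α = 69.98°
n_0 = (-0.0185, +0.9998)
n_1 = (-0.9497, +0.3133)
n_2 = (-0.6377, -0.7703)
n_3 = (+0.9301, -0.3673)
n_4 = (+0.5155, +0.8569)
  (0,1): δ = 109.32°  ·
  (0,2): δ = 40.68°  ✓
  (0,3): δ = 67.39°  ✓
  (0,4): δ = 147.91°  ·
  (1,2): δ = 111.37°  ·
  (1,3): δ = 3.29°  ✓
  (1,4): δ = 77.23°  ·
  (2,3): δ = 71.93°  ·
  (2,4): δ = 8.59°  ✓
  (3,4): δ = 99.48°  ·
antipodal pairs: 4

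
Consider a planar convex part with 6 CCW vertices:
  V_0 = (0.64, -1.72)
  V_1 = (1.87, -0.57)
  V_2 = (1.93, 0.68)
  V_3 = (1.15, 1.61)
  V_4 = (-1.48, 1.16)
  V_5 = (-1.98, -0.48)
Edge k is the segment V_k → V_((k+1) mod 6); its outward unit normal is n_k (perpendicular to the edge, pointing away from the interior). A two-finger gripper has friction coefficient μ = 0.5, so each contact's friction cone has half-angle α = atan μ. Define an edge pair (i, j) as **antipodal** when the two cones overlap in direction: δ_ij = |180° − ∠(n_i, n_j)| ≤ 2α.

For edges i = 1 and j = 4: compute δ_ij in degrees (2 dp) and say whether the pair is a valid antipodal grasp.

α = atan 0.5 = 26.57°;  2α = 53.13°
edge 1: e_1 = (+0.06, +1.25);  n_1 = (+0.9988, -0.0479)
edge 4: e_4 = (-0.50, -1.64);  n_4 = (-0.9565, +0.2916)
∠(n_1, n_4) = 165.79°
δ = |180° − 165.79°| = 14.21°
14.21° ≤ 2α = 53.13°  →  valid

δ = 14.21°, valid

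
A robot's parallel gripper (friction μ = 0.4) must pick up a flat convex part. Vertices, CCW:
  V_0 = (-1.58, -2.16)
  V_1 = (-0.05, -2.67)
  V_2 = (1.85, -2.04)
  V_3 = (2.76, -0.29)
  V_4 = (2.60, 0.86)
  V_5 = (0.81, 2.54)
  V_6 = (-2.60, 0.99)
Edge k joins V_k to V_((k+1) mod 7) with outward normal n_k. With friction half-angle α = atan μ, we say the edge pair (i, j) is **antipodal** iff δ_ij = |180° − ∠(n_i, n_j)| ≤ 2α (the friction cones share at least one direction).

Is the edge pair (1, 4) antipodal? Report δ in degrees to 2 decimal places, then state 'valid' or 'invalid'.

δ = 61.53°, invalid

α = atan 0.4 = 21.80°;  2α = 43.60°
edge 1: e_1 = (+1.90, +0.63);  n_1 = (+0.3147, -0.9492)
edge 4: e_4 = (-1.79, +1.68);  n_4 = (+0.6843, +0.7292)
∠(n_1, n_4) = 118.47°
δ = |180° − 118.47°| = 61.53°
61.53° > 2α = 43.60°  →  invalid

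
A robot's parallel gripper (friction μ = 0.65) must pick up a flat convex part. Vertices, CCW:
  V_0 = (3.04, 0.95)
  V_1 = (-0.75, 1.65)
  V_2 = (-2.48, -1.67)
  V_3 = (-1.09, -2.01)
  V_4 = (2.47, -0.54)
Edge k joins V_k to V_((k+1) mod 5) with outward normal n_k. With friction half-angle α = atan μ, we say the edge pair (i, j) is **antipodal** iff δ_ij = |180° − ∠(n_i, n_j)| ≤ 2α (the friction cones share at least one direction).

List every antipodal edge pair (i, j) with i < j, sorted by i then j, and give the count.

α = atan 0.65 = 33.02°;  2α = 66.05°
n_0 = (+0.1816, +0.9834)
n_1 = (-0.8868, +0.4621)
n_2 = (-0.2376, -0.9714)
n_3 = (+0.3817, -0.9243)
n_4 = (+0.9340, -0.3573)
  (0,1): δ = 107.06°  ·
  (0,2): δ = 3.28°  ✓
  (0,3): δ = 32.90°  ✓
  (0,4): δ = 79.53°  ·
  (1,2): δ = 76.22°  ·
  (1,3): δ = 40.04°  ✓
  (1,4): δ = 6.59°  ✓
  (2,3): δ = 143.82°  ·
  (2,4): δ = 97.19°  ·
  (3,4): δ = 133.37°  ·
antipodal pairs: 4

count = 4; pairs: (0,2), (0,3), (1,3), (1,4)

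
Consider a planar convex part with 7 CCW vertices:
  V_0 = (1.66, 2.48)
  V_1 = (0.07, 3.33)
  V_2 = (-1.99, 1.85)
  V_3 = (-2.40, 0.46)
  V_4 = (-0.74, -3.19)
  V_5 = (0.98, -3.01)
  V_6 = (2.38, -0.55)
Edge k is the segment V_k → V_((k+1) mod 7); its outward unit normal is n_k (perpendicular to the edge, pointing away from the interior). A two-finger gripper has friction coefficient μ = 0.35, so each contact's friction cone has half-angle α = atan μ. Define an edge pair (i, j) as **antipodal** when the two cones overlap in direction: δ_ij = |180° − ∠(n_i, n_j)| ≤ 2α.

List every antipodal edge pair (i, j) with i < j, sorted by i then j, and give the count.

count = 7; pairs: (0,3), (0,4), (1,4), (1,5), (2,5), (2,6), (3,6)

α = atan 0.35 = 19.29°;  2α = 38.58°
n_0 = (+0.4715, +0.8819)
n_1 = (-0.5835, +0.8121)
n_2 = (-0.9591, +0.2829)
n_3 = (-0.9103, -0.4140)
n_4 = (+0.1041, -0.9946)
n_5 = (+0.8691, -0.4946)
n_6 = (+0.9729, +0.2312)
  (0,1): δ = 116.18°  ·
  (0,2): δ = 78.31°  ·
  (0,3): δ = 37.42°  ✓
  (0,4): δ = 34.10°  ✓
  (0,5): δ = 88.48°  ·
  (0,6): δ = 131.50°  ·
  (1,2): δ = 142.13°  ·
  (1,3): δ = 101.24°  ·
  (1,4): δ = 29.72°  ✓
  (1,5): δ = 24.66°  ✓
  (1,6): δ = 67.67°  ·
  (2,3): δ = 139.11°  ·
  (2,4): δ = 67.59°  ·
  (2,5): δ = 13.21°  ✓
  (2,6): δ = 29.80°  ✓
  (3,4): δ = 108.48°  ·
  (3,5): δ = 54.10°  ·
  (3,6): δ = 11.09°  ✓
  (4,5): δ = 125.62°  ·
  (4,6): δ = 82.61°  ·
  (5,6): δ = 136.99°  ·
antipodal pairs: 7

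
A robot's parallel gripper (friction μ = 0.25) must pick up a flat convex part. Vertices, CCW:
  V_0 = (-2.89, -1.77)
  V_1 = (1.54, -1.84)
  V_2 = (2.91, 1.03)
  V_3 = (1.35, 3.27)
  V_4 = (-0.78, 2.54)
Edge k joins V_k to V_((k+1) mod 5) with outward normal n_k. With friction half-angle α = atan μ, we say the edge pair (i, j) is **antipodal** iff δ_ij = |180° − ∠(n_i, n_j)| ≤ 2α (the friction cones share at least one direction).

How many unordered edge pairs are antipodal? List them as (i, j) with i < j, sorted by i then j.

α = atan 0.25 = 14.04°;  2α = 28.07°
n_0 = (-0.0158, -0.9999)
n_1 = (+0.9025, -0.4308)
n_2 = (+0.8206, +0.5715)
n_3 = (-0.3242, +0.9460)
n_4 = (-0.8981, +0.4397)
  (0,1): δ = 114.61°  ·
  (0,2): δ = 54.24°  ·
  (0,3): δ = 19.82°  ✓
  (0,4): δ = 64.82°  ·
  (1,2): δ = 119.63°  ·
  (1,3): δ = 45.56°  ·
  (1,4): δ = 0.57°  ✓
  (2,3): δ = 105.94°  ·
  (2,4): δ = 60.94°  ·
  (3,4): δ = 135.00°  ·
antipodal pairs: 2

count = 2; pairs: (0,3), (1,4)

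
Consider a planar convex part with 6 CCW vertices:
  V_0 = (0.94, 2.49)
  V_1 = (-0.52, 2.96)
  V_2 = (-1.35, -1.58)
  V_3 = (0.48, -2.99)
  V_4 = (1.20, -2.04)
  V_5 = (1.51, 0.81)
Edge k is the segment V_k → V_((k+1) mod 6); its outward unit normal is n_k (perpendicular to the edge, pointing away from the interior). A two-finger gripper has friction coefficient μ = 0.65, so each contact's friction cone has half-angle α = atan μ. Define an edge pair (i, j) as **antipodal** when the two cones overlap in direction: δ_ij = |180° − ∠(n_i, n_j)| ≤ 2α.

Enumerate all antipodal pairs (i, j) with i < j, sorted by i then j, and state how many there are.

count = 6; pairs: (0,2), (1,3), (1,4), (1,5), (2,4), (2,5)

α = atan 0.65 = 33.02°;  2α = 66.05°
n_0 = (+0.3064, +0.9519)
n_1 = (-0.9837, +0.1798)
n_2 = (-0.6103, -0.7921)
n_3 = (+0.7970, -0.6040)
n_4 = (+0.9941, -0.1081)
n_5 = (+0.9470, +0.3213)
  (0,1): δ = 82.52°  ·
  (0,2): δ = 19.77°  ✓
  (0,3): δ = 70.69°  ·
  (0,4): δ = 101.64°  ·
  (0,5): δ = 126.59°  ·
  (1,2): δ = 117.25°  ·
  (1,3): δ = 26.80°  ✓
  (1,4): δ = 4.15°  ✓
  (1,5): δ = 29.10°  ✓
  (2,3): δ = 89.54°  ·
  (2,4): δ = 58.59°  ✓
  (2,5): δ = 33.64°  ✓
  (3,4): δ = 149.05°  ·
  (3,5): δ = 124.10°  ·
  (4,5): δ = 155.05°  ·
antipodal pairs: 6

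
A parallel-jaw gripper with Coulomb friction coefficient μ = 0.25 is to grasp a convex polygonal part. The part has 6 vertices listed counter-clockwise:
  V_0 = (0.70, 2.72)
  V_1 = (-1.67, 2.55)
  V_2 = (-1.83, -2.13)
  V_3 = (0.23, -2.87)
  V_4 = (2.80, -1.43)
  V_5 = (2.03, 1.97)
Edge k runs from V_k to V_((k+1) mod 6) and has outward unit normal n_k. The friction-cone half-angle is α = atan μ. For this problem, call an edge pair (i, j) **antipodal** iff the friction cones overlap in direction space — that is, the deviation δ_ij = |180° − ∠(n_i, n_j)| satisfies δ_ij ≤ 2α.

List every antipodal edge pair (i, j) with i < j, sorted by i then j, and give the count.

α = atan 0.25 = 14.04°;  2α = 28.07°
n_0 = (-0.0715, +0.9974)
n_1 = (-0.9994, +0.0342)
n_2 = (-0.3381, -0.9411)
n_3 = (+0.4888, -0.8724)
n_4 = (+0.9753, +0.2209)
n_5 = (+0.4912, +0.8711)
  (0,1): δ = 96.06°  ·
  (0,2): δ = 23.86°  ✓
  (0,3): δ = 25.16°  ✓
  (0,4): δ = 98.66°  ·
  (0,5): δ = 146.48°  ·
  (1,2): δ = 107.80°  ·
  (1,3): δ = 58.78°  ·
  (1,4): δ = 14.72°  ✓
  (1,5): δ = 62.54°  ·
  (2,3): δ = 130.98°  ·
  (2,4): δ = 57.48°  ·
  (2,5): δ = 9.66°  ✓
  (3,4): δ = 106.50°  ·
  (3,5): δ = 58.68°  ·
  (4,5): δ = 132.18°  ·
antipodal pairs: 4

count = 4; pairs: (0,2), (0,3), (1,4), (2,5)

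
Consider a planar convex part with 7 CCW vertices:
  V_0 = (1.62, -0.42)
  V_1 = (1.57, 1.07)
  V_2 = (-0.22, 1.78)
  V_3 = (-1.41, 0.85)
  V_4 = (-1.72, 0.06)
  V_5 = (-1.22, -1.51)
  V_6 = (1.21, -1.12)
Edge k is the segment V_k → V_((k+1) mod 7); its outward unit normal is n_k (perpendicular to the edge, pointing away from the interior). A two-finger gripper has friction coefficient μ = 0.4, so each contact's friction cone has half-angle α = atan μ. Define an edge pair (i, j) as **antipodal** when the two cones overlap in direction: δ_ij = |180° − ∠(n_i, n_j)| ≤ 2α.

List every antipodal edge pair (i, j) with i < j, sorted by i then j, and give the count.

α = atan 0.4 = 21.80°;  2α = 43.60°
n_0 = (+0.9994, +0.0335)
n_1 = (+0.3687, +0.9295)
n_2 = (-0.6158, +0.7879)
n_3 = (-0.9309, +0.3653)
n_4 = (-0.9528, -0.3035)
n_5 = (+0.1585, -0.9874)
n_6 = (+0.8629, -0.5054)
  (0,1): δ = 113.56°  ·
  (0,2): δ = 53.91°  ·
  (0,3): δ = 23.35°  ✓
  (0,4): δ = 15.74°  ✓
  (0,5): δ = 97.20°  ·
  (0,6): δ = 147.72°  ·
  (1,2): δ = 120.36°  ·
  (1,3): δ = 89.79°  ·
  (1,4): δ = 50.70°  ·
  (1,5): δ = 30.75°  ✓
  (1,6): δ = 81.28°  ·
  (2,3): δ = 149.43°  ·
  (2,4): δ = 110.34°  ·
  (2,5): δ = 28.89°  ✓
  (2,6): δ = 21.63°  ✓
  (3,4): δ = 140.91°  ·
  (3,5): δ = 59.46°  ·
  (3,6): δ = 8.93°  ✓
  (4,5): δ = 98.55°  ·
  (4,6): δ = 48.02°  ·
  (5,6): δ = 129.48°  ·
antipodal pairs: 6

count = 6; pairs: (0,3), (0,4), (1,5), (2,5), (2,6), (3,6)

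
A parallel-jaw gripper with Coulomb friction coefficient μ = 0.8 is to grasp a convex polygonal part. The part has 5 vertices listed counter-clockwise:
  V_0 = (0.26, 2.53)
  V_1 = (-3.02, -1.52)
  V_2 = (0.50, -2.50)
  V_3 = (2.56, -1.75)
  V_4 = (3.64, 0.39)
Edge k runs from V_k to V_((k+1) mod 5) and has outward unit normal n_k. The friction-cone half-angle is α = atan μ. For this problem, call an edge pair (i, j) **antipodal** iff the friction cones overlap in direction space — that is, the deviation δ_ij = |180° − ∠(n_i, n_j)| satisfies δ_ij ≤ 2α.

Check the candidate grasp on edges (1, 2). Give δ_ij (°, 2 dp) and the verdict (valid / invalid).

α = atan 0.8 = 38.66°;  2α = 77.32°
edge 1: e_1 = (+3.52, -0.98);  n_1 = (-0.2682, -0.9634)
edge 2: e_2 = (+2.06, +0.75);  n_2 = (+0.3421, -0.9397)
∠(n_1, n_2) = 35.56°
δ = |180° − 35.56°| = 144.44°
144.44° > 2α = 77.32°  →  invalid

δ = 144.44°, invalid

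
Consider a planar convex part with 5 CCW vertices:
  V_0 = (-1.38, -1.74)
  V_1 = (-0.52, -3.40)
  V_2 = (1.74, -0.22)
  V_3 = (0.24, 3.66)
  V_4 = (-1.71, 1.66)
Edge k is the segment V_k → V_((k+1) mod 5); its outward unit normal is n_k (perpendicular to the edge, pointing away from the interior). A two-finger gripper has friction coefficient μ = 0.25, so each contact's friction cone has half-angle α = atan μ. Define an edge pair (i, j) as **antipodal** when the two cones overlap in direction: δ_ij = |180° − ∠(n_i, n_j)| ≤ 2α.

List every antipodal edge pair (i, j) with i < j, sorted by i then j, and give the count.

α = atan 0.25 = 14.04°;  2α = 28.07°
n_0 = (-0.8879, -0.4600)
n_1 = (+0.8151, -0.5793)
n_2 = (+0.9327, +0.3606)
n_3 = (-0.7160, +0.6981)
n_4 = (-0.9953, -0.0966)
  (0,1): δ = 62.79°  ·
  (0,2): δ = 6.25°  ✓
  (0,3): δ = 108.34°  ·
  (0,4): δ = 158.16°  ·
  (1,2): δ = 123.46°  ·
  (1,3): δ = 8.87°  ✓
  (1,4): δ = 40.94°  ·
  (2,3): δ = 65.41°  ·
  (2,4): δ = 15.59°  ✓
  (3,4): δ = 130.18°  ·
antipodal pairs: 3

count = 3; pairs: (0,2), (1,3), (2,4)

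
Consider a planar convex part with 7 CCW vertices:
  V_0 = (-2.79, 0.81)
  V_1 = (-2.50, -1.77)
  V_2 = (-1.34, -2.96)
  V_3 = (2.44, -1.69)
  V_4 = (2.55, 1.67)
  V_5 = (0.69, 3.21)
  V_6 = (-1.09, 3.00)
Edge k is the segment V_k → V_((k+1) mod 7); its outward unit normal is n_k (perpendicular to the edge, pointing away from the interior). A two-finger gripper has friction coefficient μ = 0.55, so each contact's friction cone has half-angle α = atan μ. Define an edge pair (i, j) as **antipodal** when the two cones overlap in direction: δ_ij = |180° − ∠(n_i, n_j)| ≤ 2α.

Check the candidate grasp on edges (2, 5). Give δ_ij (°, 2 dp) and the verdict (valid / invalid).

δ = 11.84°, valid

α = atan 0.55 = 28.81°;  2α = 57.62°
edge 2: e_2 = (+3.78, +1.27);  n_2 = (+0.3185, -0.9479)
edge 5: e_5 = (-1.78, -0.21);  n_5 = (-0.1172, +0.9931)
∠(n_2, n_5) = 168.16°
δ = |180° − 168.16°| = 11.84°
11.84° ≤ 2α = 57.62°  →  valid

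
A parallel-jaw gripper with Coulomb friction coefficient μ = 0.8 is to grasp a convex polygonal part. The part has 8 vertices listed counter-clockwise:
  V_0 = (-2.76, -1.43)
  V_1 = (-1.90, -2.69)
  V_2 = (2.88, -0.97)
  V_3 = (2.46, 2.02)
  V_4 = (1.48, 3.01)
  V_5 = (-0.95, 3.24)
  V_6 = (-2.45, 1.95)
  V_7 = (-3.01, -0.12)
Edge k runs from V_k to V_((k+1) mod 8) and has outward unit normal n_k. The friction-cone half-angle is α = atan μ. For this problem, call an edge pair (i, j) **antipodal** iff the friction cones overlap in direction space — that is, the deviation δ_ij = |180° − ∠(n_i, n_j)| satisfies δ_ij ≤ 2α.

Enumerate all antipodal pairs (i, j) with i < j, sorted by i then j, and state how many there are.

count = 13; pairs: (0,2), (0,3), (0,4), (1,3), (1,4), (1,5), (1,6), (2,5), (2,6), (2,7), (3,6), (3,7), (4,7)

α = atan 0.8 = 38.66°;  2α = 77.32°
n_0 = (-0.8259, -0.5637)
n_1 = (+0.3386, -0.9409)
n_2 = (+0.9903, +0.1391)
n_3 = (+0.7107, +0.7035)
n_4 = (+0.0942, +0.9956)
n_5 = (-0.6520, +0.7582)
n_6 = (-0.9653, +0.2611)
n_7 = (-0.9823, -0.1875)
  (0,1): δ = 104.52°  ·
  (0,2): δ = 26.32°  ✓
  (0,3): δ = 10.39°  ✓
  (0,4): δ = 50.28°  ✓
  (0,5): δ = 96.38°  ·
  (0,6): δ = 130.55°  ·
  (0,7): δ = 156.49°  ·
  (1,2): δ = 101.79°  ·
  (1,3): δ = 65.08°  ✓
  (1,4): δ = 25.20°  ✓
  (1,5): δ = 20.91°  ✓
  (1,6): δ = 55.07°  ✓
  (1,7): δ = 81.01°  ·
  (2,3): δ = 143.29°  ·
  (2,4): δ = 103.40°  ·
  (2,5): δ = 57.30°  ✓
  (2,6): δ = 23.13°  ✓
  (2,7): δ = 2.81°  ✓
  (3,4): δ = 140.12°  ·
  (3,5): δ = 94.01°  ·
  (3,6): δ = 59.85°  ✓
  (3,7): δ = 33.90°  ✓
  (4,5): δ = 133.90°  ·
  (4,6): δ = 99.73°  ·
  (4,7): δ = 73.79°  ✓
  (5,6): δ = 145.83°  ·
  (5,7): δ = 119.89°  ·
  (6,7): δ = 154.06°  ·
antipodal pairs: 13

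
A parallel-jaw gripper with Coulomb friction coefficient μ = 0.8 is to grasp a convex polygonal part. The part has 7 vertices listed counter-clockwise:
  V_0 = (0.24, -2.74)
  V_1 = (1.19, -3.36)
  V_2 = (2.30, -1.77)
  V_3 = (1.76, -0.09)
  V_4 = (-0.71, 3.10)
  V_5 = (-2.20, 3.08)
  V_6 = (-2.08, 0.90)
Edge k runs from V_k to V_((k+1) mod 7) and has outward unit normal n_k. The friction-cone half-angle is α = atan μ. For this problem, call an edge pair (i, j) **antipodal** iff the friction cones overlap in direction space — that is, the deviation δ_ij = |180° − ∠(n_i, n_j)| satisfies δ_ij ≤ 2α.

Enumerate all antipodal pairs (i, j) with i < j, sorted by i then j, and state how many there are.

count = 11; pairs: (0,2), (0,3), (0,4), (1,4), (1,5), (1,6), (2,5), (2,6), (3,5), (3,6), (4,6)

α = atan 0.8 = 38.66°;  2α = 77.32°
n_0 = (-0.5465, -0.8374)
n_1 = (+0.8200, -0.5724)
n_2 = (+0.9520, +0.3060)
n_3 = (+0.7907, +0.6122)
n_4 = (-0.0134, +0.9999)
n_5 = (-0.9985, -0.0550)
n_6 = (-0.8433, -0.5375)
  (0,1): δ = 91.79°  ·
  (0,2): δ = 39.05°  ✓
  (0,3): δ = 19.12°  ✓
  (0,4): δ = 33.90°  ✓
  (0,5): δ = 126.28°  ·
  (0,6): δ = 155.64°  ·
  (1,2): δ = 127.26°  ·
  (1,3): δ = 107.33°  ·
  (1,4): δ = 54.31°  ✓
  (1,5): δ = 38.07°  ✓
  (1,6): δ = 67.43°  ✓
  (2,3): δ = 160.07°  ·
  (2,4): δ = 107.05°  ·
  (2,5): δ = 14.67°  ✓
  (2,6): δ = 14.69°  ✓
  (3,4): δ = 126.98°  ·
  (3,5): δ = 34.60°  ✓
  (3,6): δ = 5.24°  ✓
  (4,5): δ = 87.62°  ·
  (4,6): δ = 58.26°  ✓
  (5,6): δ = 150.64°  ·
antipodal pairs: 11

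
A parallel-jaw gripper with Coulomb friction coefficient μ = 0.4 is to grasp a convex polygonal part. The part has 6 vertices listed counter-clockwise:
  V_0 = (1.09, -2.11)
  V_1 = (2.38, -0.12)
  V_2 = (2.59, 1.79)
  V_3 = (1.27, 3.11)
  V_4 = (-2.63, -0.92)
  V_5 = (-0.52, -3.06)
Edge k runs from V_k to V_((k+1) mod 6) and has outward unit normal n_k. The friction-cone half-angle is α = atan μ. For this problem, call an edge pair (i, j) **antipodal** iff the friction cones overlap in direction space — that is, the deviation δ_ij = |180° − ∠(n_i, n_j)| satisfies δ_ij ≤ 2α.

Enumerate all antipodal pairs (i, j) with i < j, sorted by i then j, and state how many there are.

α = atan 0.4 = 21.80°;  2α = 43.60°
n_0 = (+0.8391, -0.5440)
n_1 = (+0.9940, -0.1093)
n_2 = (+0.7071, +0.7071)
n_3 = (-0.7186, +0.6954)
n_4 = (-0.7121, -0.7021)
n_5 = (+0.5082, -0.8612)
  (0,1): δ = 153.32°  ·
  (0,2): δ = 102.05°  ·
  (0,3): δ = 11.11°  ✓
  (0,4): δ = 77.55°  ·
  (0,5): δ = 153.50°  ·
  (1,2): δ = 128.73°  ·
  (1,3): δ = 37.79°  ✓
  (1,4): δ = 50.87°  ·
  (1,5): δ = 126.82°  ·
  (2,3): δ = 89.06°  ·
  (2,4): δ = 0.40°  ✓
  (2,5): δ = 75.54°  ·
  (3,4): δ = 91.34°  ·
  (3,5): δ = 15.40°  ✓
  (4,5): δ = 104.05°  ·
antipodal pairs: 4

count = 4; pairs: (0,3), (1,3), (2,4), (3,5)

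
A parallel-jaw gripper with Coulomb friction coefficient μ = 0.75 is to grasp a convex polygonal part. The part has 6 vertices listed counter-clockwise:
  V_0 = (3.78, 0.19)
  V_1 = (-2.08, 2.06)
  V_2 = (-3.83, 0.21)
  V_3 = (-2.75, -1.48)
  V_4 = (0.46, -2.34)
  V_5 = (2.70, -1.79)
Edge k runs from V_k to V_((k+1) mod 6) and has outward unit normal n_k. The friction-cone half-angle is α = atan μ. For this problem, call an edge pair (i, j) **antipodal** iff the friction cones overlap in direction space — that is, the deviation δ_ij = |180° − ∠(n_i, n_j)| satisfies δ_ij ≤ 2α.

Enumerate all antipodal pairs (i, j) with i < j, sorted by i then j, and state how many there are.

count = 7; pairs: (0,2), (0,3), (0,4), (1,3), (1,4), (1,5), (2,5)

α = atan 0.75 = 36.87°;  2α = 73.74°
n_0 = (+0.3040, +0.9527)
n_1 = (-0.7265, +0.6872)
n_2 = (-0.8426, -0.5385)
n_3 = (-0.2588, -0.9659)
n_4 = (+0.2385, -0.9712)
n_5 = (+0.8779, -0.4789)
  (0,1): δ = 115.71°  ·
  (0,2): δ = 39.72°  ✓
  (0,3): δ = 2.70°  ✓
  (0,4): δ = 31.49°  ✓
  (0,5): δ = 79.09°  ·
  (1,2): δ = 104.01°  ·
  (1,3): δ = 61.59°  ✓
  (1,4): δ = 32.80°  ✓
  (1,5): δ = 14.80°  ✓
  (2,3): δ = 137.58°  ·
  (2,4): δ = 108.79°  ·
  (2,5): δ = 61.19°  ✓
  (3,4): δ = 151.21°  ·
  (3,5): δ = 103.61°  ·
  (4,5): δ = 132.41°  ·
antipodal pairs: 7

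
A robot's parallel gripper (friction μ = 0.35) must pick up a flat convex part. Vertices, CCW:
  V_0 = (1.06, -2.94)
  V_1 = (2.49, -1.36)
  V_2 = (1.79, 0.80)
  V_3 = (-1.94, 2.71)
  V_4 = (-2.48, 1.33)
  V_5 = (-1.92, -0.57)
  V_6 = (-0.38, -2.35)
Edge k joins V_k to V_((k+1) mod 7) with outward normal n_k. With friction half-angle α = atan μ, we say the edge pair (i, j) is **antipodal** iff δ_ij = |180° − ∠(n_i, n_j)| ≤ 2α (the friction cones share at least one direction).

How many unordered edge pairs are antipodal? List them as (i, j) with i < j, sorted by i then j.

count = 5; pairs: (0,3), (1,4), (1,5), (2,5), (2,6)

α = atan 0.35 = 19.29°;  2α = 38.58°
n_0 = (+0.7414, -0.6710)
n_1 = (+0.9513, +0.3083)
n_2 = (+0.4558, +0.8901)
n_3 = (-0.9312, +0.3644)
n_4 = (-0.9592, -0.2827)
n_5 = (-0.7562, -0.6543)
n_6 = (-0.3791, -0.9253)
  (0,1): δ = 119.90°  ·
  (0,2): δ = 74.97°  ·
  (0,3): δ = 20.78°  ✓
  (0,4): δ = 58.57°  ·
  (0,5): δ = 83.01°  ·
  (0,6): δ = 109.87°  ·
  (1,2): δ = 135.07°  ·
  (1,3): δ = 39.33°  ·
  (1,4): δ = 1.53°  ✓
  (1,5): δ = 22.91°  ✓
  (1,6): δ = 49.76°  ·
  (2,3): δ = 84.26°  ·
  (2,4): δ = 46.46°  ·
  (2,5): δ = 22.02°  ✓
  (2,6): δ = 4.84°  ✓
  (3,4): δ = 142.21°  ·
  (3,5): δ = 117.76°  ·
  (3,6): δ = 90.91°  ·
  (4,5): δ = 155.56°  ·
  (4,6): δ = 128.70°  ·
  (5,6): δ = 153.15°  ·
antipodal pairs: 5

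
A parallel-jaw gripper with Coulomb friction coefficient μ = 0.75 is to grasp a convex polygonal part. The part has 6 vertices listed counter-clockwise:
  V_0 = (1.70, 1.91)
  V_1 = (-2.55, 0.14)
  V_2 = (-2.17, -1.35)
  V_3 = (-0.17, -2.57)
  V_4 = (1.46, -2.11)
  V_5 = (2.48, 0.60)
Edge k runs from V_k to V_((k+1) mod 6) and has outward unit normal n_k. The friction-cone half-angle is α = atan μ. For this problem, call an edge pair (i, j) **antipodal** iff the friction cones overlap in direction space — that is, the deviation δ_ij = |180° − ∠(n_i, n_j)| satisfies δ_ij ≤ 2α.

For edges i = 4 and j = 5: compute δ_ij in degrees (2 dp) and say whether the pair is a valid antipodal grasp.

δ = 128.60°, invalid

α = atan 0.75 = 36.87°;  2α = 73.74°
edge 4: e_4 = (+1.02, +2.71);  n_4 = (+0.9359, -0.3523)
edge 5: e_5 = (-0.78, +1.31);  n_5 = (+0.8592, +0.5116)
∠(n_4, n_5) = 51.40°
δ = |180° − 51.40°| = 128.60°
128.60° > 2α = 73.74°  →  invalid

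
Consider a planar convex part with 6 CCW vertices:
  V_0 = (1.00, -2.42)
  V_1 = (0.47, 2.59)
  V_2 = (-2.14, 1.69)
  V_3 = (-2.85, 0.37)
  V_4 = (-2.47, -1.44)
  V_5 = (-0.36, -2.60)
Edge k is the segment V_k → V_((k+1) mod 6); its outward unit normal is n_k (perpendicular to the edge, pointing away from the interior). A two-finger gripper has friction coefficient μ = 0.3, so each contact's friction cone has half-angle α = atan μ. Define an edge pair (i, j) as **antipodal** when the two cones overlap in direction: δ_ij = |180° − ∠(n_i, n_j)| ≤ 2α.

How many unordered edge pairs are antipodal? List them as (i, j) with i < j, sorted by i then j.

α = atan 0.3 = 16.70°;  2α = 33.40°
n_0 = (+0.9945, +0.1052)
n_1 = (-0.3260, +0.9454)
n_2 = (-0.8807, +0.4737)
n_3 = (-0.9787, -0.2055)
n_4 = (-0.4818, -0.8763)
n_5 = (+0.1312, -0.9914)
  (0,1): δ = 77.01°  ·
  (0,2): δ = 34.31°  ·
  (0,3): δ = 5.82°  ✓
  (0,4): δ = 55.16°  ·
  (0,5): δ = 91.50°  ·
  (1,2): δ = 137.30°  ·
  (1,3): δ = 97.17°  ·
  (1,4): δ = 47.83°  ·
  (1,5): δ = 11.49°  ✓
  (2,3): δ = 139.87°  ·
  (2,4): δ = 90.53°  ·
  (2,5): δ = 54.19°  ·
  (3,4): δ = 130.66°  ·
  (3,5): δ = 94.32°  ·
  (4,5): δ = 143.66°  ·
antipodal pairs: 2

count = 2; pairs: (0,3), (1,5)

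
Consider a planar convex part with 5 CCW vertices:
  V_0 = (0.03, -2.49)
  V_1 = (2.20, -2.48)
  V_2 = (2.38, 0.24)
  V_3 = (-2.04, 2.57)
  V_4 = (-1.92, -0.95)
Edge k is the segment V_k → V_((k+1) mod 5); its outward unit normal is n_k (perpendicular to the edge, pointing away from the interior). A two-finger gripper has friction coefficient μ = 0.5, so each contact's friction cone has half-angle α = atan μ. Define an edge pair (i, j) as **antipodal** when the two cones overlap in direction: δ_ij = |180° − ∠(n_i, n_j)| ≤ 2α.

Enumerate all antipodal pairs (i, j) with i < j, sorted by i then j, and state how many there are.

count = 3; pairs: (0,2), (1,3), (2,4)

α = atan 0.5 = 26.57°;  2α = 53.13°
n_0 = (+0.0046, -1.0000)
n_1 = (+0.9978, -0.0660)
n_2 = (+0.4663, +0.8846)
n_3 = (-0.9994, -0.0341)
n_4 = (-0.6198, -0.7848)
  (0,1): δ = 94.05°  ·
  (0,2): δ = 28.06°  ✓
  (0,3): δ = 91.69°  ·
  (0,4): δ = 141.44°  ·
  (1,2): δ = 114.01°  ·
  (1,3): δ = 5.74°  ✓
  (1,4): δ = 55.49°  ·
  (2,3): δ = 60.25°  ·
  (2,4): δ = 10.50°  ✓
  (3,4): δ = 130.25°  ·
antipodal pairs: 3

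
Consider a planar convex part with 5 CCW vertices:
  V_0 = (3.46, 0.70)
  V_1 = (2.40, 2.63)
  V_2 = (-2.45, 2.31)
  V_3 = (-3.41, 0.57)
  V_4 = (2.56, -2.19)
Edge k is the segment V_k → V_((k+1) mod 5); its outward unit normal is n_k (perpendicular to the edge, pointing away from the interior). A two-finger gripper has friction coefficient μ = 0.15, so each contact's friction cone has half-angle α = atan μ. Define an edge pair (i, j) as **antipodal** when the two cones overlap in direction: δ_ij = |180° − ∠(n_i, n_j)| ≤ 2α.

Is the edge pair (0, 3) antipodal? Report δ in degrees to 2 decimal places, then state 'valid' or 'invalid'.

δ = 36.41°, invalid

α = atan 0.15 = 8.53°;  2α = 17.06°
edge 0: e_0 = (-1.06, +1.93);  n_0 = (+0.8765, +0.4814)
edge 3: e_3 = (+5.97, -2.76);  n_3 = (-0.4196, -0.9077)
∠(n_0, n_3) = 143.59°
δ = |180° − 143.59°| = 36.41°
36.41° > 2α = 17.06°  →  invalid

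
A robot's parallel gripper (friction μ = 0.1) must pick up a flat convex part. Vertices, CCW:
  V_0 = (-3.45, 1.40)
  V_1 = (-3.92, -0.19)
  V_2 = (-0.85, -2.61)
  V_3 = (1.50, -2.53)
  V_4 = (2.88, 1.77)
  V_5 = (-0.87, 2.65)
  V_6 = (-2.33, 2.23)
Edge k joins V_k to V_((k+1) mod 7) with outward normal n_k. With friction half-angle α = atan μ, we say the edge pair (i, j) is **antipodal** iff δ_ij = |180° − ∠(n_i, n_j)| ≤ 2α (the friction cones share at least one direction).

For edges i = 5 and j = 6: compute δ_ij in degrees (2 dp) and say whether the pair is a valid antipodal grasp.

δ = 159.51°, invalid

α = atan 0.1 = 5.71°;  2α = 11.42°
edge 5: e_5 = (-1.46, -0.42);  n_5 = (-0.2765, +0.9610)
edge 6: e_6 = (-1.12, -0.83);  n_6 = (-0.5954, +0.8034)
∠(n_5, n_6) = 20.49°
δ = |180° − 20.49°| = 159.51°
159.51° > 2α = 11.42°  →  invalid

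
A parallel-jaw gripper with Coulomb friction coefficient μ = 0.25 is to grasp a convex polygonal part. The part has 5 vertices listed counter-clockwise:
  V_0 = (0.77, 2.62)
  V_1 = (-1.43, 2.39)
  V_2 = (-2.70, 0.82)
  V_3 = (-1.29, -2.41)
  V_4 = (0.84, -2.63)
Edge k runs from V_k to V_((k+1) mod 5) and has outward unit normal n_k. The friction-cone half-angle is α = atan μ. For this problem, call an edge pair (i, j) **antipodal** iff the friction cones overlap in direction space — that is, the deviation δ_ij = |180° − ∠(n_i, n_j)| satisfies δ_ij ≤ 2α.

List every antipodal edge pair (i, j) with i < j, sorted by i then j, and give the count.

count = 2; pairs: (0,3), (2,4)

α = atan 0.25 = 14.04°;  2α = 28.07°
n_0 = (-0.1040, +0.9946)
n_1 = (-0.7775, +0.6289)
n_2 = (-0.9165, -0.4001)
n_3 = (-0.1027, -0.9947)
n_4 = (+0.9999, +0.0133)
  (0,1): δ = 134.94°  ·
  (0,2): δ = 72.39°  ·
  (0,3): δ = 11.87°  ✓
  (0,4): δ = 84.80°  ·
  (1,2): δ = 117.45°  ·
  (1,3): δ = 56.93°  ·
  (1,4): δ = 39.73°  ·
  (2,3): δ = 119.48°  ·
  (2,4): δ = 22.82°  ✓
  (3,4): δ = 83.34°  ·
antipodal pairs: 2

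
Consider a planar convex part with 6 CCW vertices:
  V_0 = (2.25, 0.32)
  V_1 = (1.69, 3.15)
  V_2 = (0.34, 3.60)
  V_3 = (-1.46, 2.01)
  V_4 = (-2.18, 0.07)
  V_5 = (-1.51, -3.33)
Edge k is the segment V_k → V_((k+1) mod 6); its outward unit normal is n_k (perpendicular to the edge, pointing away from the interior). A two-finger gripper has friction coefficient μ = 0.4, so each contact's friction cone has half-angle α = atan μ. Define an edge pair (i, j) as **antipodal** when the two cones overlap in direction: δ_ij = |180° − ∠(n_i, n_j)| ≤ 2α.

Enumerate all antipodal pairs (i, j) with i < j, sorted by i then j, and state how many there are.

α = atan 0.4 = 21.80°;  2α = 43.60°
n_0 = (+0.9810, +0.1941)
n_1 = (+0.3162, +0.9487)
n_2 = (-0.6620, +0.7495)
n_3 = (-0.9375, +0.3479)
n_4 = (-0.9811, -0.1933)
n_5 = (+0.6965, -0.7175)
  (0,1): δ = 119.63°  ·
  (0,2): δ = 59.74°  ·
  (0,3): δ = 31.55°  ✓
  (0,4): δ = 0.05°  ✓
  (0,5): δ = 122.96°  ·
  (1,2): δ = 120.11°  ·
  (1,3): δ = 91.93°  ·
  (1,4): δ = 60.42°  ·
  (1,5): δ = 62.58°  ·
  (2,3): δ = 151.82°  ·
  (2,4): δ = 120.31°  ·
  (2,5): δ = 2.69°  ✓
  (3,4): δ = 148.49°  ·
  (3,5): δ = 25.49°  ✓
  (4,5): δ = 57.00°  ·
antipodal pairs: 4

count = 4; pairs: (0,3), (0,4), (2,5), (3,5)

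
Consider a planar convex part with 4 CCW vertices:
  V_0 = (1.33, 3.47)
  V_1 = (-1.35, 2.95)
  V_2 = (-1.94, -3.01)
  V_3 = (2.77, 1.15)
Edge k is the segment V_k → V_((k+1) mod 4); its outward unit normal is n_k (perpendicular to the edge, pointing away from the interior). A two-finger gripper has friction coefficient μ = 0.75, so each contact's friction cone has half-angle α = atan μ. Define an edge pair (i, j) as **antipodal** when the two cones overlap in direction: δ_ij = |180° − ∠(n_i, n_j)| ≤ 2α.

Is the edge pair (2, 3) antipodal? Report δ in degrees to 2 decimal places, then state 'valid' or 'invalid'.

α = atan 0.75 = 36.87°;  2α = 73.74°
edge 2: e_2 = (+4.71, +4.16);  n_2 = (+0.6620, -0.7495)
edge 3: e_3 = (-1.44, +2.32);  n_3 = (+0.8496, +0.5274)
∠(n_2, n_3) = 80.38°
δ = |180° − 80.38°| = 99.62°
99.62° > 2α = 73.74°  →  invalid

δ = 99.62°, invalid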